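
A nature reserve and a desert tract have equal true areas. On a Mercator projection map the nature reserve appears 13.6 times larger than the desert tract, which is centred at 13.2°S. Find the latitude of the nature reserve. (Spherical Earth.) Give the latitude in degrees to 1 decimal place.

74.7°

Mercator areal scale is sec²φ, so apparent-area ratio = sec²φ₁ / sec²φ₂ = cos²φ₂ / cos²φ₁.
cos²φ₂ / cos²φ₁ = 13.6  ⇒  cos φ₁ = cos 13.2° / √13.6 = 0.9736/3.688 = 0.2640.
φ₁ = arccos(0.2640) ≈ 74.7°.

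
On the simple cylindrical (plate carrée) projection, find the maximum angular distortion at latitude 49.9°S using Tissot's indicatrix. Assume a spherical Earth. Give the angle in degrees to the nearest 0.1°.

For the equirectangular projection with φ₀ = 0 (plate carrée), h = 1 along meridians and k = sec φ along parallels.
At 49.9°: h = 1.000, k = 1.552; principal scales a = 1.552, b = 1.000.
sin(ω/2) = (a − b)/(a + b) = 0.5525/2.552 = 0.2165, so ω = 2 arcsin(0.2165) ≈ 25.0°.

25.0°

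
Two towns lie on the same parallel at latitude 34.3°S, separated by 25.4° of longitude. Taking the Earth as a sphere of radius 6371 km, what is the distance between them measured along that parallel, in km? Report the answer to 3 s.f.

2330 km

Arc length along a parallel = R cos φ · Δλ (with Δλ in radians).
= 6371 × cos 34.3° × (25.4° × π/180) = 6371 × 0.8261 × 0.4433 ≈ 2330 km.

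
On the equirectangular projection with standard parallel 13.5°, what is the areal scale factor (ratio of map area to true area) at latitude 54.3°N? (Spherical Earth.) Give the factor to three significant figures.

1.67

The equidistant cylindrical projection with φ₀ = 13.5° has h = 1 (meridians true) and k = cos φ₀ / cos φ along parallels.
Areal scale = h·k = 1 × cos φ₀ / cos φ; at 54.3°, h = 1.000, k = 1.666, so h·k = 1.666.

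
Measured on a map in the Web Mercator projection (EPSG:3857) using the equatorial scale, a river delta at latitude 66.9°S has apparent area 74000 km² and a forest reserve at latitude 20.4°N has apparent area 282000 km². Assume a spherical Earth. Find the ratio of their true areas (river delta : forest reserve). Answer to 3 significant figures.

On Mercator the areal scale is sec²φ, so true area = apparent × cos²φ.
True area of river delta: 74000 × cos²(66.9°) = 74000 × 0.1539 = 11390 km².
True area of forest reserve: 282000 × cos²(20.4°) = 282000 × 0.8785 = 247700 km².
Ratio = 11390 / 247700 ≈ 0.0460.

0.0460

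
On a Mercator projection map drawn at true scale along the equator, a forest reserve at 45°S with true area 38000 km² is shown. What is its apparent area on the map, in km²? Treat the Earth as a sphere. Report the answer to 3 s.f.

The Mercator projection is conformal; its linear scale factor is the same in every direction and equals sec φ = 1/cos φ.
Areal scale = k² = sec²φ = 1/cos²(45°) = 1/0.7071² = 2.000.
Apparent area = 38000 × 2.000 ≈ 76000 km².

76000 km²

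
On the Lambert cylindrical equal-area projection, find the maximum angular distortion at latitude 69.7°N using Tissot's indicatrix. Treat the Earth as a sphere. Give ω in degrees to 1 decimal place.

The Lambert cylindrical equal-area projection is the cylindrical equal-area projection with its standard parallel at the equator (φ₀ = 0). Cylindrical equal-area (φ₀ = 0°): h = cos φ / cos 0° along meridians, k = cos 0° / cos φ along parallels; h·k = 1.
At 69.7°: h = 0.3469, k = 2.882; principal scales a = 2.882, b = 0.3469.
sin(ω/2) = (a − b)/(a + b) = 2.535/3.229 = 0.7851, so ω = 2 arcsin(0.7851) ≈ 103.5°.

103.5°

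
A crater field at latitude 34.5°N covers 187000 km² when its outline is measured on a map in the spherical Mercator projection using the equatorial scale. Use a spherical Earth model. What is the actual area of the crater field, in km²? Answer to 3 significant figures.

127000 km²

For Mercator, h = k = sec φ (a conformal cylindrical projection has a single point scale, 1/cos φ).
Areal scale = k² = sec²φ = 1/cos²(34.5°) = 1/0.8241² = 1.472.
True area = apparent / (areal scale) = 187000 / 1.472 ≈ 127000 km².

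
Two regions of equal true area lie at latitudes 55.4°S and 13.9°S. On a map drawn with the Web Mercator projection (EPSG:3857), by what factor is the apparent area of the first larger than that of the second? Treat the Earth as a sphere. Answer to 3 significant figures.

2.92

Mercator areal scale is sec²φ.
At 55.4°: sec²(55.4°) = 1/0.5678² = 3.101.
At 13.9°: sec²(13.9°) = 1/0.9707² = 1.061.
Ratio = 3.101/1.061 = cos²(13.9°)/cos²(55.4°) ≈ 2.92.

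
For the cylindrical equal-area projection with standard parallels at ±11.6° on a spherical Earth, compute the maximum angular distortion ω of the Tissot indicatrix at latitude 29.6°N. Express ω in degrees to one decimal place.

Cylindrical equal-area (φ₀ = 11.6°): h = cos φ / cos 11.6° along meridians, k = cos 11.6° / cos φ along parallels; h·k = 1.
At 29.6°: h = 0.8876, k = 1.127; principal scales a = 1.127, b = 0.8876.
sin(ω/2) = (a − b)/(a + b) = 0.2390/2.014 = 0.1186, so ω = 2 arcsin(0.1186) ≈ 13.6°.

13.6°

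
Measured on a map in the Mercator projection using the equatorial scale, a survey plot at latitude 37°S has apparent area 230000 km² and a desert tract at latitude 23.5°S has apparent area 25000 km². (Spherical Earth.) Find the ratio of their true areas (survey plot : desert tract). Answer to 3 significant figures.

6.98

On Mercator the areal scale is sec²φ, so true area = apparent × cos²φ.
True area of survey plot: 230000 × cos²(37°) = 230000 × 0.6378 = 146700 km².
True area of desert tract: 25000 × cos²(23.5°) = 25000 × 0.8410 = 21020 km².
Ratio = 146700 / 21020 ≈ 6.98.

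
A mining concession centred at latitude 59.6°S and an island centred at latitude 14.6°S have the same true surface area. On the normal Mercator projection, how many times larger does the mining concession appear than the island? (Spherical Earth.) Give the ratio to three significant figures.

Mercator areal scale is sec²φ.
At 59.6°: sec²(59.6°) = 1/0.5060² = 3.905.
At 14.6°: sec²(14.6°) = 1/0.9677² = 1.068.
Ratio = 3.905/1.068 = cos²(14.6°)/cos²(59.6°) ≈ 3.66.

3.66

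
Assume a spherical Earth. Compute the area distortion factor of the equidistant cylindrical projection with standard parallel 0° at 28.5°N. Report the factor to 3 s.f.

For the equirectangular projection with φ₀ = 0 (plate carrée), h = 1 along meridians and k = sec φ along parallels.
Areal scale = h·k = 1 × sec φ; at 28.5°, h = 1.000, k = 1.138, so h·k = 1.138.

1.14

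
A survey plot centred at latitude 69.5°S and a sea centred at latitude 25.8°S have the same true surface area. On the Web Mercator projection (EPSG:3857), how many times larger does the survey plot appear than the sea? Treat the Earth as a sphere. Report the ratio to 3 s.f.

On Mercator, area is exaggerated by sec²φ = 1/cos²φ.
At 69.5°: sec²(69.5°) = 1/0.3502² = 8.154.
At 25.8°: sec²(25.8°) = 1/0.9003² = 1.234.
Ratio = 8.154/1.234 = cos²(25.8°)/cos²(69.5°) ≈ 6.61.

6.61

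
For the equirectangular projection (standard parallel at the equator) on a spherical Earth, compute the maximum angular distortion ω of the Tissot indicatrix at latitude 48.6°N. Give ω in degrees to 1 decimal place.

23.5°

Plate carrée maps x = Rλ, y = Rφ. The meridian scale is h = 1 and the parallel scale is k = 1/cos φ = sec φ.
At 48.6°: h = 1.000, k = 1.512; principal scales a = 1.512, b = 1.000.
sin(ω/2) = (a − b)/(a + b) = 0.5121/2.512 = 0.2039, so ω = 2 arcsin(0.2039) ≈ 23.5°.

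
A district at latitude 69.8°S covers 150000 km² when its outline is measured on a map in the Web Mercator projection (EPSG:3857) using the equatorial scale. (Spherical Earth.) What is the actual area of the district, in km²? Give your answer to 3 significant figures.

The Mercator projection is conformal; its linear scale factor is the same in every direction and equals sec φ = 1/cos φ.
Areal scale = k² = sec²φ = 1/cos²(69.8°) = 1/0.3453² = 8.387.
True area = apparent / (areal scale) = 150000 / 8.387 ≈ 17900 km².

17900 km²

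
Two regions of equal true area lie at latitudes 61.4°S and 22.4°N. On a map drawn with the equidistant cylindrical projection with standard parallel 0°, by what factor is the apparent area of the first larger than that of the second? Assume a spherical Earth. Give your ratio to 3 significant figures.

1.93

For the equirectangular projection with φ₀ = 0 (plate carrée), h = 1 along meridians and k = sec φ along parallels.
Areal scale at 61.4°: h·k = 1.000 × 2.089 = 2.089.
Areal scale at 22.4°: h·k = 1.000 × 1.082 = 1.082.
Ratio = 2.089/1.082 ≈ 1.93.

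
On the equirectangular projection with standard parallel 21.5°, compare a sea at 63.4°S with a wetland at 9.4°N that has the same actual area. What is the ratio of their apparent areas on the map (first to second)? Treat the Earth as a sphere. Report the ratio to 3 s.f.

The equidistant cylindrical projection with φ₀ = 21.5° has h = 1 (meridians true) and k = cos φ₀ / cos φ along parallels.
Areal scale at 63.4°: h·k = 1.000 × 2.078 = 2.078.
Areal scale at 9.4°: h·k = 1.000 × 0.9431 = 0.9431.
Ratio = 2.078/0.9431 ≈ 2.20.

2.20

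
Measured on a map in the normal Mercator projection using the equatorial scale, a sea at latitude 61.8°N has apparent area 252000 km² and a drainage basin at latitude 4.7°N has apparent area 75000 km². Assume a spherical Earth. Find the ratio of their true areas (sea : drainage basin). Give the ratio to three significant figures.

On Mercator the areal scale is sec²φ, so true area = apparent × cos²φ.
True area of sea: 252000 × cos²(61.8°) = 252000 × 0.2233 = 56270 km².
True area of drainage basin: 75000 × cos²(4.7°) = 75000 × 0.9933 = 74500 km².
Ratio = 56270 / 74500 ≈ 0.755.

0.755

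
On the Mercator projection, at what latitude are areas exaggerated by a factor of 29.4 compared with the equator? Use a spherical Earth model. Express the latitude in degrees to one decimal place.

Mercator areal scale is sec²φ.
sec²φ = 29.4  ⇒  cos²φ = 0.03401  ⇒  cos φ = 0.1844.
φ = arccos(0.1844) ≈ 79.4°.

79.4°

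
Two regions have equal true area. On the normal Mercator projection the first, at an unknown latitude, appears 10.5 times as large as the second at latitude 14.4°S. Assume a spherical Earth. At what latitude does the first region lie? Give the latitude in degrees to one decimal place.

Mercator areal scale is sec²φ, so apparent-area ratio = sec²φ₁ / sec²φ₂ = cos²φ₂ / cos²φ₁.
cos²φ₂ / cos²φ₁ = 10.5  ⇒  cos φ₁ = cos 14.4° / √10.5 = 0.9686/3.240 = 0.2989.
φ₁ = arccos(0.2989) ≈ 72.6°.

72.6°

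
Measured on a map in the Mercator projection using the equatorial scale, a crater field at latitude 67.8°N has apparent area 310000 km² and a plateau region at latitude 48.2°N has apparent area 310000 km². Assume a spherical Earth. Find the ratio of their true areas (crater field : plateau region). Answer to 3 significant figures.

Since Mercator area scale is 1/cos²φ, the true area equals the apparent area multiplied by cos²φ.
True area of crater field: 310000 × cos²(67.8°) = 310000 × 0.1428 = 44260 km².
True area of plateau region: 310000 × cos²(48.2°) = 310000 × 0.4443 = 137700 km².
Ratio = 44260 / 137700 ≈ 0.321.

0.321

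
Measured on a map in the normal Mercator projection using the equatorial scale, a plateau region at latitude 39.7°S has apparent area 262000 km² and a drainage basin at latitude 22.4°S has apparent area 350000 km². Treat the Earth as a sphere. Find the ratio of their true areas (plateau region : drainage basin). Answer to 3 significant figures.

0.518

On Mercator the areal scale is sec²φ, so true area = apparent × cos²φ.
True area of plateau region: 262000 × cos²(39.7°) = 262000 × 0.5920 = 155100 km².
True area of drainage basin: 350000 × cos²(22.4°) = 350000 × 0.8548 = 299200 km².
Ratio = 155100 / 299200 ≈ 0.518.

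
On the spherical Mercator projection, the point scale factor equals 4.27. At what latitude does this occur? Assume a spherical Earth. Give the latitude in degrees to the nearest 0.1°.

Mercator scale is k = sec φ = 1/cos φ.
1/cos φ = 4.27  ⇒  cos φ = 0.2342  ⇒  φ = arccos(0.2342) ≈ 76.5°.

76.5°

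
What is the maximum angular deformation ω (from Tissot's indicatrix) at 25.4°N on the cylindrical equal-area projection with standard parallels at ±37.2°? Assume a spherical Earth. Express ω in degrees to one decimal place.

14.4°

A cylindrical equal-area projection with standard parallel φ₀ has meridian scale h = cos φ / cos φ₀ and parallel scale k = cos φ₀ / cos φ (so areas are preserved, h·k = 1).
At 25.4°: h = 1.134, k = 0.8818; principal scales a = 1.134, b = 0.8818.
sin(ω/2) = (a − b)/(a + b) = 0.2523/2.016 = 0.1252, so ω = 2 arcsin(0.1252) ≈ 14.4°.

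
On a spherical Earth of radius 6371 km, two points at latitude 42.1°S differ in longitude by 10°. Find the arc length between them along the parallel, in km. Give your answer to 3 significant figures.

825 km

Arc length along a parallel = R cos φ · Δλ (with Δλ in radians).
= 6371 × cos 42.1° × (10° × π/180) = 6371 × 0.7420 × 0.1745 ≈ 825 km.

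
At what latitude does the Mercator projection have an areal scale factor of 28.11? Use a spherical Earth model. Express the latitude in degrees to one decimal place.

79.1°

Mercator areal scale is sec²φ.
sec²φ = 28.11  ⇒  cos²φ = 0.03557  ⇒  cos φ = 0.1886.
φ = arccos(0.1886) ≈ 79.1°.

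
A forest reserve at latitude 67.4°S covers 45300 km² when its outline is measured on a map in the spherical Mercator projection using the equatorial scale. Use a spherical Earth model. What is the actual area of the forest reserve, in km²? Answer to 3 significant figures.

For Mercator, h = k = sec φ (a conformal cylindrical projection has a single point scale, 1/cos φ).
Areal scale = k² = sec²φ = 1/cos²(67.4°) = 1/0.3843² = 6.771.
True area = apparent / (areal scale) = 45300 / 6.771 ≈ 6690 km².

6690 km²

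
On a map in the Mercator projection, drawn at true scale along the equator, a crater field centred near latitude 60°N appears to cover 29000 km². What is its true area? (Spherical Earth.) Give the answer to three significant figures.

7250 km²

Mercator is conformal, so the point scale is isotropic: h = k = sec φ = 1/cos φ.
Areal scale = k² = sec²φ = 1/cos²(60°) = 1/0.5000² = 4.000.
True area = apparent / (areal scale) = 29000 / 4.000 ≈ 7250 km².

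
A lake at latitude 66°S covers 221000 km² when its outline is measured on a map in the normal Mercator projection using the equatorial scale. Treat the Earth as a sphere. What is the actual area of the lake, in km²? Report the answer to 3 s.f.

For Mercator, h = k = sec φ (a conformal cylindrical projection has a single point scale, 1/cos φ).
Areal scale = k² = sec²φ = 1/cos²(66°) = 1/0.4067² = 6.045.
True area = apparent / (areal scale) = 221000 / 6.045 ≈ 36600 km².

36600 km²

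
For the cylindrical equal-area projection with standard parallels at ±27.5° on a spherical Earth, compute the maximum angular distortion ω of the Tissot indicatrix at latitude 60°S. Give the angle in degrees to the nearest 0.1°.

Cylindrical equal-area (φ₀ = 27.5°): h = cos φ / cos 27.5° along meridians, k = cos 27.5° / cos φ along parallels; h·k = 1.
At 60°: h = 0.5637, k = 1.774; principal scales a = 1.774, b = 0.5637.
sin(ω/2) = (a − b)/(a + b) = 1.210/2.338 = 0.5177, so ω = 2 arcsin(0.5177) ≈ 62.4°.

62.4°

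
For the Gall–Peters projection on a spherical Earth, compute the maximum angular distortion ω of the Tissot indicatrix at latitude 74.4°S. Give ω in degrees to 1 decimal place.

96.7°

Gall–Peters is a cylindrical equal-area projection with standard parallels at ±45°. A cylindrical equal-area projection with standard parallel φ₀ has meridian scale h = cos φ / cos φ₀ and parallel scale k = cos φ₀ / cos φ (so areas are preserved, h·k = 1).
At 74.4°: h = 0.3803, k = 2.629; principal scales a = 2.629, b = 0.3803.
sin(ω/2) = (a − b)/(a + b) = 2.249/3.010 = 0.7473, so ω = 2 arcsin(0.7473) ≈ 96.7°.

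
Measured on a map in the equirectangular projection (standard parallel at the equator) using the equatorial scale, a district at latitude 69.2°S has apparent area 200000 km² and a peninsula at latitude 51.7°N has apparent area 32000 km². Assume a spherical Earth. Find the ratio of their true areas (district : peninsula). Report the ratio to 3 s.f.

3.58

On the plate carrée, areal scale = h·k = 1 × sec φ, so true area = apparent × cos φ.
True area of district: 200000 × cos(69.2°) = 200000 × 0.3551 = 71020 km².
True area of peninsula: 32000 × cos(51.7°) = 32000 × 0.6198 = 19830 km².
Ratio = 71020 / 19830 ≈ 3.58.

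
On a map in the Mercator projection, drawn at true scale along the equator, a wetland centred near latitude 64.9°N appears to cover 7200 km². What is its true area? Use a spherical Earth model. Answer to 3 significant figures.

1300 km²

For Mercator, h = k = sec φ (a conformal cylindrical projection has a single point scale, 1/cos φ).
Areal scale = k² = sec²φ = 1/cos²(64.9°) = 1/0.4242² = 5.557.
True area = apparent / (areal scale) = 7200 / 5.557 ≈ 1300 km².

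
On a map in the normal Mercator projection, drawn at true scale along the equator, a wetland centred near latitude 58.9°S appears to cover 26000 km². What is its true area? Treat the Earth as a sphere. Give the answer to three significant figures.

6940 km²

Mercator is conformal, so the point scale is isotropic: h = k = sec φ = 1/cos φ.
Areal scale = k² = sec²φ = 1/cos²(58.9°) = 1/0.5165² = 3.748.
True area = apparent / (areal scale) = 26000 / 3.748 ≈ 6940 km².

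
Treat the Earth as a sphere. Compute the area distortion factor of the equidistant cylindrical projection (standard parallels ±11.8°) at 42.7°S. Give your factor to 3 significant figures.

1.33

With standard parallel φ₀ = 11.8°, the equirectangular projection gives x = Rλ cos φ₀, y = Rφ, so h = 1 and k = cos 11.8° / cos φ.
Areal scale = h·k = 1 × cos φ₀ / cos φ; at 42.7°, h = 1.000, k = 1.332, so h·k = 1.332.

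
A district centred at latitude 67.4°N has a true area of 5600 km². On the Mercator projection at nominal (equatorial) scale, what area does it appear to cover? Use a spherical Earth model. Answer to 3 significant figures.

37900 km²

For Mercator, h = k = sec φ (a conformal cylindrical projection has a single point scale, 1/cos φ).
Areal scale = k² = sec²φ = 1/cos²(67.4°) = 1/0.3843² = 6.771.
Apparent area = 5600 × 6.771 ≈ 37900 km².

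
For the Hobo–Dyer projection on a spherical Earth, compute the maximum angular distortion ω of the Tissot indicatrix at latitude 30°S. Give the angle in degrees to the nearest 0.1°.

10.0°

Hobo–Dyer is a cylindrical equal-area projection with standard parallels at ±37.5°. For cylindrical equal-area with standard parallel φ₀, h = cos φ / cos φ₀ and k = cos φ₀ / cos φ, so h·k = 1.
At 30°: h = 1.092, k = 0.9161; principal scales a = 1.092, b = 0.9161.
sin(ω/2) = (a − b)/(a + b) = 0.1755/2.008 = 0.08742, so ω = 2 arcsin(0.08742) ≈ 10.0°.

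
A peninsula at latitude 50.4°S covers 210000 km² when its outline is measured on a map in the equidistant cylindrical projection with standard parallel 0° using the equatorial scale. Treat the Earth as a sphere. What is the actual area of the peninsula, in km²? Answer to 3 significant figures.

134000 km²

In the plate carrée (x = Rλ, y = Rφ), meridians are true-scale (h = 1) and parallels are stretched by k = sec φ.
Areal scale = h·k = 1 × sec φ; at 50.4°, h = 1.000, k = 1.569, so h·k = 1.569.
True area = apparent / (areal scale) = 210000 / 1.569 ≈ 134000 km².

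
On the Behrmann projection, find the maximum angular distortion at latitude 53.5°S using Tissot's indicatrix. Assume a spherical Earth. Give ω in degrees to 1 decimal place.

42.1°

The Behrmann projection is cylindrical equal-area with φ₀ = 30°. Cylindrical equal-area (φ₀ = 30°): h = cos φ / cos 30° along meridians, k = cos 30° / cos φ along parallels; h·k = 1.
At 53.5°: h = 0.6868, k = 1.456; principal scales a = 1.456, b = 0.6868.
sin(ω/2) = (a − b)/(a + b) = 0.7691/2.143 = 0.3589, so ω = 2 arcsin(0.3589) ≈ 42.1°.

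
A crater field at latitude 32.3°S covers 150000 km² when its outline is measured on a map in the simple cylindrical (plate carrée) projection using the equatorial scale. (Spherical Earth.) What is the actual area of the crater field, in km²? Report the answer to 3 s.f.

127000 km²

For the equirectangular projection with φ₀ = 0 (plate carrée), h = 1 along meridians and k = sec φ along parallels.
Areal scale = h·k = 1 × sec φ; at 32.3°, h = 1.000, k = 1.183, so h·k = 1.183.
True area = apparent / (areal scale) = 150000 / 1.183 ≈ 127000 km².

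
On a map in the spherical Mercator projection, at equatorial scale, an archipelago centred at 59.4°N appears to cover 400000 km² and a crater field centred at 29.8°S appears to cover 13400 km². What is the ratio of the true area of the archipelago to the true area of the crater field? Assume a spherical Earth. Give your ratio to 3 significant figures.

10.3

On Mercator the areal scale is sec²φ, so true area = apparent × cos²φ.
True area of archipelago: 400000 × cos²(59.4°) = 400000 × 0.2591 = 103600 km².
True area of crater field: 13400 × cos²(29.8°) = 13400 × 0.7530 = 10090 km².
Ratio = 103600 / 10090 ≈ 10.3.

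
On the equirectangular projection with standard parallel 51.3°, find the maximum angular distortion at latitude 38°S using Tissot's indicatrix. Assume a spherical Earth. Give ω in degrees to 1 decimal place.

In the equirectangular projection with standard parallel φ₀ = 51.3° (x = Rλ cos φ₀, y = Rφ), meridians are true-scale (h = 1) and the parallel scale is k = cos φ₀ / cos φ.
At 38°: h = 1.000, k = 0.7934; principal scales a = 1.000, b = 0.7934.
sin(ω/2) = (a − b)/(a + b) = 0.2066/1.793 = 0.1152, so ω = 2 arcsin(0.1152) ≈ 13.2°.

13.2°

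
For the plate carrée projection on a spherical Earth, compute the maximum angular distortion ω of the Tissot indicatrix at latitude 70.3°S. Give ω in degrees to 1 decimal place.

59.4°

For the equirectangular projection with φ₀ = 0 (plate carrée), h = 1 along meridians and k = sec φ along parallels.
At 70.3°: h = 1.000, k = 2.967; principal scales a = 2.967, b = 1.000.
sin(ω/2) = (a − b)/(a + b) = 1.967/3.967 = 0.4958, so ω = 2 arcsin(0.4958) ≈ 59.4°.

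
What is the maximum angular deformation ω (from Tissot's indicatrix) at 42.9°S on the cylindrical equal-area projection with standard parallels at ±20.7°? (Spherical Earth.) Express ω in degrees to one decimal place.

Cylindrical equal-area (φ₀ = 20.7°): h = cos φ / cos 20.7° along meridians, k = cos 20.7° / cos φ along parallels; h·k = 1.
At 42.9°: h = 0.7831, k = 1.277; principal scales a = 1.277, b = 0.7831.
sin(ω/2) = (a − b)/(a + b) = 0.4939/2.060 = 0.2397, so ω = 2 arcsin(0.2397) ≈ 27.7°.

27.7°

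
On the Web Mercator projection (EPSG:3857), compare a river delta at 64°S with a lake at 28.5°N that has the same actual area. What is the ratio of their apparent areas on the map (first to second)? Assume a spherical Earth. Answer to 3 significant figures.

Mercator areal scale is sec²φ.
At 64°: sec²(64°) = 1/0.4384² = 5.204.
At 28.5°: sec²(28.5°) = 1/0.8788² = 1.295.
Ratio = 5.204/1.295 = cos²(28.5°)/cos²(64°) ≈ 4.02.

4.02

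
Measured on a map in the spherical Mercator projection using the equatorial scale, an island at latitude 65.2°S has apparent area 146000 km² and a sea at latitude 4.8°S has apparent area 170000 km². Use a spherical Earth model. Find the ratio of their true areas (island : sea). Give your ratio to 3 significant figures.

0.152

Mercator's areal exaggeration is sec²φ; hence true area = (apparent area) · cos²φ.
True area of island: 146000 × cos²(65.2°) = 146000 × 0.1759 = 25690 km².
True area of sea: 170000 × cos²(4.8°) = 170000 × 0.9930 = 168800 km².
Ratio = 25690 / 168800 ≈ 0.152.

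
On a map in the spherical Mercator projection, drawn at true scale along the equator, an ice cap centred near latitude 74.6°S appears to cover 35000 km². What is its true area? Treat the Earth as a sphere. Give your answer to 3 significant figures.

2470 km²

Mercator is conformal, so the point scale is isotropic: h = k = sec φ = 1/cos φ.
Areal scale = k² = sec²φ = 1/cos²(74.6°) = 1/0.2656² = 14.18.
True area = apparent / (areal scale) = 35000 / 14.18 ≈ 2470 km².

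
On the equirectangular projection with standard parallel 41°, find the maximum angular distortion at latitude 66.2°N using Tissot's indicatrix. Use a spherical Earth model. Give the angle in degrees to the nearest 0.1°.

With standard parallel φ₀ = 41°, the equirectangular projection gives x = Rλ cos φ₀, y = Rφ, so h = 1 and k = cos 41° / cos φ.
At 66.2°: h = 1.000, k = 1.870; principal scales a = 1.870, b = 1.000.
sin(ω/2) = (a − b)/(a + b) = 0.8702/2.870 = 0.3032, so ω = 2 arcsin(0.3032) ≈ 35.3°.

35.3°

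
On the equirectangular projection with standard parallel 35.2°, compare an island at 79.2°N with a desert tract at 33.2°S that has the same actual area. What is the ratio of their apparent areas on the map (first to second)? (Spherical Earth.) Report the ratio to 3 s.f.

With standard parallel φ₀ = 35.2°, the equirectangular projection gives x = Rλ cos φ₀, y = Rφ, so h = 1 and k = cos 35.2° / cos φ.
Areal scale at 79.2°: h·k = 1.000 × 4.361 = 4.361.
Areal scale at 33.2°: h·k = 1.000 × 0.9766 = 0.9766.
Ratio = 4.361/0.9766 ≈ 4.47.

4.47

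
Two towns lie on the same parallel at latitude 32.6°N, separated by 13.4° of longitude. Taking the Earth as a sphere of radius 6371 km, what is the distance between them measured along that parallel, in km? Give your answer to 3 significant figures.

Arc length along a parallel = R cos φ · Δλ (with Δλ in radians).
= 6371 × cos 32.6° × (13.4° × π/180) = 6371 × 0.8425 × 0.2339 ≈ 1260 km.

1260 km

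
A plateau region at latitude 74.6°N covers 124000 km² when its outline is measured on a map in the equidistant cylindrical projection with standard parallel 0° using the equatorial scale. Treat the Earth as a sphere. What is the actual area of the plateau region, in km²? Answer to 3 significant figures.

In the plate carrée (x = Rλ, y = Rφ), meridians are true-scale (h = 1) and parallels are stretched by k = sec φ.
Areal scale = h·k = 1 × sec φ; at 74.6°, h = 1.000, k = 3.766, so h·k = 3.766.
True area = apparent / (areal scale) = 124000 / 3.766 ≈ 32900 km².

32900 km²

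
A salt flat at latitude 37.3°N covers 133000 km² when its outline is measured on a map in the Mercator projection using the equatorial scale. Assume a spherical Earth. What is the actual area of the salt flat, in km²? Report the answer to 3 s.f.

Mercator is conformal, so the point scale is isotropic: h = k = sec φ = 1/cos φ.
Areal scale = k² = sec²φ = 1/cos²(37.3°) = 1/0.7955² = 1.580.
True area = apparent / (areal scale) = 133000 / 1.580 ≈ 84200 km².

84200 km²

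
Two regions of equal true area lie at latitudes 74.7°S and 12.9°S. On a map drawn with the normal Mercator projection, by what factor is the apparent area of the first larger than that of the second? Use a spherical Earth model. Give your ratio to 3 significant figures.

13.6

Mercator areal scale is sec²φ.
At 74.7°: sec²(74.7°) = 1/0.2639² = 14.36.
At 12.9°: sec²(12.9°) = 1/0.9748² = 1.052.
Ratio = 14.36/1.052 = cos²(12.9°)/cos²(74.7°) ≈ 13.6.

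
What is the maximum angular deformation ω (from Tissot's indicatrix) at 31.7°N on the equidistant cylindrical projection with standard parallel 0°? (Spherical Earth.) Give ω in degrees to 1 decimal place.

9.2°

Plate carrée maps x = Rλ, y = Rφ. The meridian scale is h = 1 and the parallel scale is k = 1/cos φ = sec φ.
At 31.7°: h = 1.000, k = 1.175; principal scales a = 1.175, b = 1.000.
sin(ω/2) = (a − b)/(a + b) = 0.1753/2.175 = 0.08061, so ω = 2 arcsin(0.08061) ≈ 9.2°.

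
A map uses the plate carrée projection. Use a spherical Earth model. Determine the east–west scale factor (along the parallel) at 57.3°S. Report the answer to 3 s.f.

1.85

Plate carrée maps x = Rλ, y = Rφ. The meridian scale is h = 1 and the parallel scale is k = 1/cos φ = sec φ.
k = 1/cos 57.3° = 1/0.5402 = 1.851.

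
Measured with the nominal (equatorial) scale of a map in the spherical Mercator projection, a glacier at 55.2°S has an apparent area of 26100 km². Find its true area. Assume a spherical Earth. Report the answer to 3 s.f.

8500 km²

The Mercator projection is conformal; its linear scale factor is the same in every direction and equals sec φ = 1/cos φ.
Areal scale = k² = sec²φ = 1/cos²(55.2°) = 1/0.5707² = 3.070.
True area = apparent / (areal scale) = 26100 / 3.070 ≈ 8500 km².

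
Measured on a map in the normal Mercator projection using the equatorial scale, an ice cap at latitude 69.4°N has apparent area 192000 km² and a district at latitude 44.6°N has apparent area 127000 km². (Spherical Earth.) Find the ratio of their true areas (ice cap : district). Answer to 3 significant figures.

Mercator's areal exaggeration is sec²φ; hence true area = (apparent area) · cos²φ.
True area of ice cap: 192000 × cos²(69.4°) = 192000 × 0.1238 = 23770 km².
True area of district: 127000 × cos²(44.6°) = 127000 × 0.5070 = 64390 km².
Ratio = 23770 / 64390 ≈ 0.369.

0.369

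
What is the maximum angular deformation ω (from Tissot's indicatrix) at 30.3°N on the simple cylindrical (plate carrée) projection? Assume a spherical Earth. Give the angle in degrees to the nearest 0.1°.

8.4°

In the plate carrée (x = Rλ, y = Rφ), meridians are true-scale (h = 1) and parallels are stretched by k = sec φ.
At 30.3°: h = 1.000, k = 1.158; principal scales a = 1.158, b = 1.000.
sin(ω/2) = (a − b)/(a + b) = 0.1582/2.158 = 0.07331, so ω = 2 arcsin(0.07331) ≈ 8.4°.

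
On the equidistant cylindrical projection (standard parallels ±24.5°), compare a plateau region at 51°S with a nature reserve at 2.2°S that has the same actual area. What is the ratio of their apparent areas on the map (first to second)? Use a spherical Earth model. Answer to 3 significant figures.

1.59

In the equirectangular projection with standard parallel φ₀ = 24.5° (x = Rλ cos φ₀, y = Rφ), meridians are true-scale (h = 1) and the parallel scale is k = cos φ₀ / cos φ.
Areal scale at 51°: h·k = 1.000 × 1.446 = 1.446.
Areal scale at 2.2°: h·k = 1.000 × 0.9106 = 0.9106.
Ratio = 1.446/0.9106 ≈ 1.59.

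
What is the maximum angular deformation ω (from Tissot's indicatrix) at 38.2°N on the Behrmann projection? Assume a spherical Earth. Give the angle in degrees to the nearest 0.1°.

Behrmann is a cylindrical equal-area projection with standard parallels at ±30°. Cylindrical equal-area (φ₀ = 30°): h = cos φ / cos 30° along meridians, k = cos 30° / cos φ along parallels; h·k = 1.
At 38.2°: h = 0.9074, k = 1.102; principal scales a = 1.102, b = 0.9074.
sin(ω/2) = (a − b)/(a + b) = 0.1946/2.009 = 0.09684, so ω = 2 arcsin(0.09684) ≈ 11.1°.

11.1°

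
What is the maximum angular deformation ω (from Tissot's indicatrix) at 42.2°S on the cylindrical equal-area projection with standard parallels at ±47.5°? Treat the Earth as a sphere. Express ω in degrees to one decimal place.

Cylindrical equal-area (φ₀ = 47.5°): h = cos φ / cos 47.5° along meridians, k = cos 47.5° / cos φ along parallels; h·k = 1.
At 42.2°: h = 1.097, k = 0.9120; principal scales a = 1.097, b = 0.9120.
sin(ω/2) = (a − b)/(a + b) = 0.1846/2.008 = 0.09189, so ω = 2 arcsin(0.09189) ≈ 10.5°.

10.5°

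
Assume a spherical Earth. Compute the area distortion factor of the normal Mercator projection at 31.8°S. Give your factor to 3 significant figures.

Mercator is conformal, so the point scale is isotropic: h = k = sec φ = 1/cos φ.
Areal scale = k² = sec²φ = 1/cos²(31.8°) = 1/0.8499² = 1.384.

1.38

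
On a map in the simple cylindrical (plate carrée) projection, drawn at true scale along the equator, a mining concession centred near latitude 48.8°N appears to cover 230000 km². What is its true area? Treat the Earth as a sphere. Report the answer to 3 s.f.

In the plate carrée (x = Rλ, y = Rφ), meridians are true-scale (h = 1) and parallels are stretched by k = sec φ.
Areal scale = h·k = 1 × sec φ; at 48.8°, h = 1.000, k = 1.518, so h·k = 1.518.
True area = apparent / (areal scale) = 230000 / 1.518 ≈ 151000 km².

151000 km²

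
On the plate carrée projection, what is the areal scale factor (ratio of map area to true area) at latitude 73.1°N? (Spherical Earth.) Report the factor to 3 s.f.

3.44

In the plate carrée (x = Rλ, y = Rφ), meridians are true-scale (h = 1) and parallels are stretched by k = sec φ.
Areal scale = h·k = 1 × sec φ; at 73.1°, h = 1.000, k = 3.440, so h·k = 3.440.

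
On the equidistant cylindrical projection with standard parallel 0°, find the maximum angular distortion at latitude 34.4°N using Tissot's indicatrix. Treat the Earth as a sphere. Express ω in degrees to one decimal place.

In the plate carrée (x = Rλ, y = Rφ), meridians are true-scale (h = 1) and parallels are stretched by k = sec φ.
At 34.4°: h = 1.000, k = 1.212; principal scales a = 1.212, b = 1.000.
sin(ω/2) = (a − b)/(a + b) = 0.2120/2.212 = 0.09582, so ω = 2 arcsin(0.09582) ≈ 11.0°.

11.0°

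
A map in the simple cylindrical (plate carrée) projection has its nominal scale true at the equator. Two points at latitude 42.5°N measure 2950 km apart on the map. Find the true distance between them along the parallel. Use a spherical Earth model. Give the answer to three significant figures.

2170 km

In the plate carrée (x = Rλ, y = Rφ), meridians are true-scale (h = 1) and parallels are stretched by k = sec φ.
Along the parallel at 42.5°, map distances are exaggerated by k = sec 42.5° = 1.356.
True distance = 2950 / 1.356 = 2950 × cos 42.5° ≈ 2170 km.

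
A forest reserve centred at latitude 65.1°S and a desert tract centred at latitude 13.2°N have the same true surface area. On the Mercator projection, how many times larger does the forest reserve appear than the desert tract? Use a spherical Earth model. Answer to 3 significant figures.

Mercator areal scale is sec²φ.
At 65.1°: sec²(65.1°) = 1/0.4210² = 5.641.
At 13.2°: sec²(13.2°) = 1/0.9736² = 1.055.
Ratio = 5.641/1.055 = cos²(13.2°)/cos²(65.1°) ≈ 5.35.

5.35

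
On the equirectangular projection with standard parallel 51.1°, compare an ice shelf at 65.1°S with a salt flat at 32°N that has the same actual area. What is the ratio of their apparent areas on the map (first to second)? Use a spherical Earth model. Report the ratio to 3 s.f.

The equidistant cylindrical projection with φ₀ = 51.1° has h = 1 (meridians true) and k = cos φ₀ / cos φ along parallels.
Areal scale at 65.1°: h·k = 1.000 × 1.491 = 1.491.
Areal scale at 32°: h·k = 1.000 × 0.7405 = 0.7405.
Ratio = 1.491/0.7405 ≈ 2.01.

2.01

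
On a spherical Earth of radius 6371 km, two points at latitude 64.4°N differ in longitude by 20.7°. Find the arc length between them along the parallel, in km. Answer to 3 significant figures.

Arc length along a parallel = R cos φ · Δλ (with Δλ in radians).
= 6371 × cos 64.4° × (20.7° × π/180) = 6371 × 0.4321 × 0.3613 ≈ 995 km.

995 km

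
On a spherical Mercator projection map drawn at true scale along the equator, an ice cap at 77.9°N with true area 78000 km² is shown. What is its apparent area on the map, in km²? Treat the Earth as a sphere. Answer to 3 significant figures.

1780000 km²

Mercator is conformal, so the point scale is isotropic: h = k = sec φ = 1/cos φ.
Areal scale = k² = sec²φ = 1/cos²(77.9°) = 1/0.2096² = 22.76.
Apparent area = 78000 × 22.76 ≈ 1780000 km².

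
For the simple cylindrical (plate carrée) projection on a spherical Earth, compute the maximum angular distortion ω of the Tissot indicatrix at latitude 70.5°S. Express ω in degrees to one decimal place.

For the equirectangular projection with φ₀ = 0 (plate carrée), h = 1 along meridians and k = sec φ along parallels.
At 70.5°: h = 1.000, k = 2.996; principal scales a = 2.996, b = 1.000.
sin(ω/2) = (a − b)/(a + b) = 1.996/3.996 = 0.4995, so ω = 2 arcsin(0.4995) ≈ 59.9°.

59.9°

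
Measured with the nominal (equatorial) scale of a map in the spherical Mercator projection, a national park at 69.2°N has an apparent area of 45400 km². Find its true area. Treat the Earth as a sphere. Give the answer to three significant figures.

For Mercator, h = k = sec φ (a conformal cylindrical projection has a single point scale, 1/cos φ).
Areal scale = k² = sec²φ = 1/cos²(69.2°) = 1/0.3551² = 7.930.
True area = apparent / (areal scale) = 45400 / 7.930 ≈ 5720 km².

5720 km²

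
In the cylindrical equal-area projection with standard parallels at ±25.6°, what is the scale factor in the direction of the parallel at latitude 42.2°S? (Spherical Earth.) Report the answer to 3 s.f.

A cylindrical equal-area projection with standard parallel φ₀ has meridian scale h = cos φ / cos φ₀ and parallel scale k = cos φ₀ / cos φ (so areas are preserved, h·k = 1).
k = cos 25.6° / cos 42.2° = 0.9018/0.7408 = 1.217.

1.22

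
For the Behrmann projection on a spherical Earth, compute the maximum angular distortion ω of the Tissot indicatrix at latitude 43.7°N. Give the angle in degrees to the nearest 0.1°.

20.6°

The Behrmann projection is cylindrical equal-area with φ₀ = 30°. A cylindrical equal-area projection with standard parallel φ₀ has meridian scale h = cos φ / cos φ₀ and parallel scale k = cos φ₀ / cos φ (so areas are preserved, h·k = 1).
At 43.7°: h = 0.8348, k = 1.198; principal scales a = 1.198, b = 0.8348.
sin(ω/2) = (a − b)/(a + b) = 0.3631/2.033 = 0.1786, so ω = 2 arcsin(0.1786) ≈ 20.6°.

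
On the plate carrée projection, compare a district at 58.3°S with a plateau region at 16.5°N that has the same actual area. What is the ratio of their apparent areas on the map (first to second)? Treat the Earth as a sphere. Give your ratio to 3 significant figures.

Plate carrée maps x = Rλ, y = Rφ. The meridian scale is h = 1 and the parallel scale is k = 1/cos φ = sec φ.
Areal scale at 58.3°: h·k = 1.000 × 1.903 = 1.903.
Areal scale at 16.5°: h·k = 1.000 × 1.043 = 1.043.
Ratio = 1.903/1.043 ≈ 1.82.

1.82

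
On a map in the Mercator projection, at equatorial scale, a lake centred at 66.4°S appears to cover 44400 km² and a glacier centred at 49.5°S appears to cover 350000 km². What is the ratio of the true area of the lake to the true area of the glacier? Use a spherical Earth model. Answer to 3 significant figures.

0.0482

Since Mercator area scale is 1/cos²φ, the true area equals the apparent area multiplied by cos²φ.
True area of lake: 44400 × cos²(66.4°) = 44400 × 0.1603 = 7116 km².
True area of glacier: 350000 × cos²(49.5°) = 350000 × 0.4218 = 147600 km².
Ratio = 7116 / 147600 ≈ 0.0482.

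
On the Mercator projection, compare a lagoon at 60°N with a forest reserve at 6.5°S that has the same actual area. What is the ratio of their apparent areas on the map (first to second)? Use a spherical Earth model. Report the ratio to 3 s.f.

On Mercator, area is exaggerated by sec²φ = 1/cos²φ.
At 60°: sec²(60°) = 1/0.5000² = 4.000.
At 6.5°: sec²(6.5°) = 1/0.9936² = 1.013.
Ratio = 4.000/1.013 = cos²(6.5°)/cos²(60°) ≈ 3.95.

3.95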